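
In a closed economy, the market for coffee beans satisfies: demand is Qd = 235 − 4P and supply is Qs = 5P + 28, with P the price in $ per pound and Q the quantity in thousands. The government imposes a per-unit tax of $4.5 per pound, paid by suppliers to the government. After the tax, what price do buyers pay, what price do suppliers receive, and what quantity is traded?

Before the tax: set 235 − 4P = 5P + 28 → P* = $23, Q* = 143.
With the tax collected from suppliers, supply shifts: Qs = 5(P − 4.5) + 28.
Solving gives Q = 133 with buyers paying $25.5 and suppliers receiving $21 (the $4.5 wedge).
The less price-elastic side of the market bears the larger share of a per-unit tax.

Buyers pay $25.5; suppliers receive $21; quantity = 133.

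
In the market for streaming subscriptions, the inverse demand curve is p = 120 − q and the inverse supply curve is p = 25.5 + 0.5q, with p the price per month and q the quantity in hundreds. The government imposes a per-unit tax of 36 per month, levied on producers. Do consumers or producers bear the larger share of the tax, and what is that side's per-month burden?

Rewrite in direct form: qd = 120 − p and qs = 2p − 51.
Before the tax: set 120 − p = 2p − 51 → p* = 57, q* = 63.
With the tax collected from producers, supply shifts: qs = 2(p − 36) − 51.
Solving gives q = 39 with consumers paying 81 and producers receiving 45 (the 36 wedge).
Per-month burden: consumers 24, producers 12.
Consumers take the larger share because demand is less price-elastic here (demand slope 1 vs supply slope 2).

Consumers bear the larger share: 24 per month.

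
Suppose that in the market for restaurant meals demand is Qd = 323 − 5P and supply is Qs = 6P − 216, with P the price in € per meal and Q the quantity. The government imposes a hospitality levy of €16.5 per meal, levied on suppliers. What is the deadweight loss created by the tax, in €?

Deadweight loss = €371.25.

Without the tax, 323 − 5P = 6P − 216 gives 11P = 539, so P* = €49 and Q* = 78.
With the tax collected from suppliers, supply shifts: Qs = 6(P − 16.5) − 216.
Solving gives Q = 33 with buyers paying €58 and suppliers receiving €41.5 (the €16.5 wedge).
Quantity falls by |ΔQ| = |78 − 33| = 45.
DWL = ½ · t · |ΔQ| = ½ · 16.5 · 45 = €371.25.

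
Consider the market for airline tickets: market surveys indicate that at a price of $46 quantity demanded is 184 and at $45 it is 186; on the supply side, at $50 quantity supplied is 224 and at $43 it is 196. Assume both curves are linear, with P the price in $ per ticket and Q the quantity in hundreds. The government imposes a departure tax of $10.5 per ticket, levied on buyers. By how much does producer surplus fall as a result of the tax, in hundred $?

Producer surplus falls by $647.5 hundred.

Demand slope: (186 − 184)/(45 − 46) = -2, so Qd = 276 − 2P.
Supply slope: (196 − 224)/(43 − 50) = 4, so Qs = 4P + 24.
Before the tax: set 276 − 2P = 4P + 24 → P* = $42, Q* = 192.
With the tax collected from buyers, demand (in seller-price terms) shifts: Qd = 276 − 2(P + 10.5).
New equilibrium: buyers pay $49, suppliers receive $38.5, Q = 178. (Wedge: Pb − Ps = 10.5.)
ΔPS is the trapezoid between Q = 178 and Q = 192 of height $3.5: ½ · (192 + 178) · 3.5 = $647.5.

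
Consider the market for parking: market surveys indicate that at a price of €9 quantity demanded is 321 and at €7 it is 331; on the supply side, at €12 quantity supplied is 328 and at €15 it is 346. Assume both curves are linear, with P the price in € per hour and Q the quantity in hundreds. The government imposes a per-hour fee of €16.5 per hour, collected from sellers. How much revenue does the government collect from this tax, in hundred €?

Demand slope: (331 − 321)/(7 − 9) = -5, so Qd = 366 − 5P.
Supply slope: (346 − 328)/(15 − 12) = 6, so Qs = 6P + 256.
Without the tax, 366 − 5P = 6P + 256 gives 11P = 110, so P* = €10 and Q* = 316.
With the tax collected from sellers, supply shifts: Qs = 6(P − 16.5) + 256.
New equilibrium: consumers pay €19, sellers receive €2.5, Q = 271. (Wedge: Pb − Ps = 16.5.)
Revenue = t · Q = 16.5 · 271 = €4471.5.

Tax revenue = €4471.5 hundred.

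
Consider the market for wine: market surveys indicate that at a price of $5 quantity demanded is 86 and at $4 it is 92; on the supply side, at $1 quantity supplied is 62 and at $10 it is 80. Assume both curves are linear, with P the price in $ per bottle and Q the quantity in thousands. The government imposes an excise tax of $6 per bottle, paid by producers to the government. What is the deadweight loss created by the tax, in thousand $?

Demand slope: (92 − 86)/(4 − 5) = -6, so Qd = 116 − 6P.
Supply slope: (80 − 62)/(10 − 1) = 2, so Qs = 2P + 60.
Without the tax, 116 − 6P = 2P + 60 gives 8P = 56, so P* = $7 and Q* = 74.
With the tax collected from producers, supply shifts: Qs = 2(P − 6) + 60.
Solving gives Q = 65 with buyers paying $8.5 and producers receiving $2.5 (the $6 wedge).
Quantity falls by |ΔQ| = |74 − 65| = 9.
DWL = ½ · t · |ΔQ| = ½ · 6 · 9 = $27.

Deadweight loss = $27 thousand.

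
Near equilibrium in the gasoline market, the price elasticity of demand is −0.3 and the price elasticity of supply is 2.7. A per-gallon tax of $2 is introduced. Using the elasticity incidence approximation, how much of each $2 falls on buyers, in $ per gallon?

Incidence ratio: buyers' share ≈ εs / (εs + |εd|) = 2.7 / (2.7 + 0.3) = 0.9.
So buyers bear ≈ 0.9 × $2 = $1.8; producers bear $0.2.

Buyers bear ≈ $1.8 per gallon.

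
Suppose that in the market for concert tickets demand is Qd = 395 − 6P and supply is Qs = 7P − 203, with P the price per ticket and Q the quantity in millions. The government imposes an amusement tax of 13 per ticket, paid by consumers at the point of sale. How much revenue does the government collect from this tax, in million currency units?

Tax revenue = 1001 million.

Without the tax, 395 − 6P = 7P − 203 gives 13P = 598, so P* = 46 and Q* = 119.
With the tax collected from consumers, demand (in seller-price terms) shifts: Qd = 395 − 6(P + 13).
New equilibrium: consumers pay 53, suppliers receive 40, Q = 77. (Wedge: Pb − Ps = 13.)
Revenue = t · Q = 13 · 77 = 1001.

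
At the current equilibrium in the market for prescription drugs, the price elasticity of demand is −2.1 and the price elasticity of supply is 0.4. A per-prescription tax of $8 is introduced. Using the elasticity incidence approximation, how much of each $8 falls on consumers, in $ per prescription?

Consumers bear ≈ $1.28 per prescription.

Incidence ratio: consumers' share ≈ εs / (εs + |εd|) = 0.4 / (0.4 + 2.1) = 0.16.
So consumers bear ≈ 0.16 × $8 = $1.28; suppliers bear $6.72.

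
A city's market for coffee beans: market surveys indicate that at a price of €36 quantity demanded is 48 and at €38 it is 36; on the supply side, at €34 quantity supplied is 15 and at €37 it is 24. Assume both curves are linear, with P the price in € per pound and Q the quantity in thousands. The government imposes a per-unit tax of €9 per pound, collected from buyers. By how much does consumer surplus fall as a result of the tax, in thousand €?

Consumer surplus falls by €63 thousand.

Demand slope: (36 − 48)/(38 − 36) = -6, so Qd = 264 − 6P.
Supply slope: (24 − 15)/(37 − 34) = 3, so Qs = 3P − 87.
Without the tax, 264 − 6P = 3P − 87 gives 9P = 351, so P* = €39 and Q* = 30.
With the tax collected from buyers, demand (in seller-price terms) shifts: Qd = 264 − 6(P + 9).
Solving gives Q = 12 with buyers paying €42 and suppliers receiving €33 (the €9 wedge).
ΔCS is the trapezoid between Q = 12 and Q = 30 of height €3: ½ · (30 + 12) · 3 = €63.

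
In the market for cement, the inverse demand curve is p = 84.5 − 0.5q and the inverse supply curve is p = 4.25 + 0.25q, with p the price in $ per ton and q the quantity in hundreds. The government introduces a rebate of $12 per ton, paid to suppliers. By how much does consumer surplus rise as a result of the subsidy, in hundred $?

Consumer surplus rises by $920 hundred.

Inverting to q(p) form: qd = 169 − 2p; qs = 4p − 17.
Without the subsidy, 169 − 2p = 4p − 17 gives 6p = 186, so p* = $31 and q* = 107.
With a per-unit subsidy paid to suppliers, each receives p + 12 per unit sold, so supply becomes qs = 4(p + 12) − 17.
Solving gives q = 123 with consumers paying $23 and suppliers receiving $35 (the $12 wedge).
ΔCS is the trapezoid between Q = 123 and Q = 107 of height $8: ½ · (107 + 123) · 8 = $920.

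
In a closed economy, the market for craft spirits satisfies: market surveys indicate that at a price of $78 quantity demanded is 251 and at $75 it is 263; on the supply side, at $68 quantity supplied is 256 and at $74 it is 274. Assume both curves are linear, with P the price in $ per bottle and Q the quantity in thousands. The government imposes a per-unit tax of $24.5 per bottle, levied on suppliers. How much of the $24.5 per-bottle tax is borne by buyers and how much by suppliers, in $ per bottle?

Demand slope: (263 − 251)/(75 − 78) = -4, so Qd = 563 − 4P.
Supply slope: (274 − 256)/(74 − 68) = 3, so Qs = 3P + 52.
Before the tax: set 563 − 4P = 3P + 52 → P* = $73, Q* = 271.
With the tax collected from suppliers, supply shifts: Qs = 3(P − 24.5) + 52.
New equilibrium: buyers pay $83.5, suppliers receive $59, Q = 229. (Wedge: Pb − Ps = 24.5.)
Burden on buyers: $10.5; on suppliers: $14. (They sum to $24.5.)

Buyers bear $10.5 per bottle; suppliers bear $14 per bottle.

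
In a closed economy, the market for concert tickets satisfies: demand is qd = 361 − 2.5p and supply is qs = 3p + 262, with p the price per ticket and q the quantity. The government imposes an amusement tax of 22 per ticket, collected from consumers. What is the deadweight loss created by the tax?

Without the tax, 361 − 2.5p = 3p + 262 gives 5.5p = 99, so p* = 18 and q* = 316.
With the tax collected from consumers, demand (in seller-price terms) shifts: qd = 361 − 2.5(p + 22).
Solving gives q = 286 with consumers paying 30 and producers receiving 8 (the 22 wedge).
Quantity falls by |ΔQ| = |316 − 286| = 30.
DWL = ½ · t · |ΔQ| = ½ · 22 · 30 = 330.

Deadweight loss = 330.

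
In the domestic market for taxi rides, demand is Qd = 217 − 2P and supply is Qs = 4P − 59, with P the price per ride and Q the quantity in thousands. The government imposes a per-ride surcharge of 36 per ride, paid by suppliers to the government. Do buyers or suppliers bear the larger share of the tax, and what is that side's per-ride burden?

Before the tax: set 217 − 2P = 4P − 59 → P* = 46, Q* = 125.
With the tax collected from suppliers, supply shifts: Qs = 4(P − 36) − 59.
New equilibrium: buyers pay 70, suppliers receive 34, Q = 77. (Wedge: Pb − Ps = 36.)
Per-ride burden: buyers 24, suppliers 12.
Buyers take the larger share because demand is less price-elastic here (demand slope 2 vs supply slope 4).

Buyers bear the larger share: 24 per ride.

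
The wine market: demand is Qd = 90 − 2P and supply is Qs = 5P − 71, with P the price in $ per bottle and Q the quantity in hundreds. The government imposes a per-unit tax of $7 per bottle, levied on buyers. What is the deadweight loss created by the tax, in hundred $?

Deadweight loss = $35 hundred.

Without the tax, 90 − 2P = 5P − 71 gives 7P = 161, so P* = $23 and Q* = 44.
With the tax collected from buyers, demand (in seller-price terms) shifts: Qd = 90 − 2(P + 7).
Solving gives Q = 34 with buyers paying $28 and suppliers receiving $21 (the $7 wedge).
Quantity falls by |ΔQ| = |44 − 34| = 10.
DWL = ½ · t · |ΔQ| = ½ · 7 · 10 = $35.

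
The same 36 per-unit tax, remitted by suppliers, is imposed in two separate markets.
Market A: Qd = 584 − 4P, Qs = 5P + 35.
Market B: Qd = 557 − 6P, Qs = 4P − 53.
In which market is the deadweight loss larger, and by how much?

Market A: pre-tax P* = 61, Q* = 340; post-tax Q = 260; deadweight loss = 1440.
Market B: pre-tax P* = 61, Q* = 191; post-tax Q = 104.6; deadweight loss = 1555.2.
Difference: 1440 vs 1555.2 → market B is larger by 115.2.

Market B, by 115.2.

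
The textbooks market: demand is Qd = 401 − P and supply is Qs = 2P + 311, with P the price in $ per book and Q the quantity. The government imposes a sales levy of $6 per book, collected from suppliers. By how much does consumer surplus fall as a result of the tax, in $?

Before the tax: set 401 − P = 2P + 311 → P* = $30, Q* = 371.
With the tax collected from suppliers, supply shifts: Qs = 2(P − 6) + 311.
New equilibrium: consumers pay $34, suppliers receive $28, Q = 367. (Wedge: Pb − Ps = 6.)
ΔCS is the trapezoid between Q = 367 and Q = 371 of height $4: ½ · (371 + 367) · 4 = $1476.

Consumer surplus falls by $1476.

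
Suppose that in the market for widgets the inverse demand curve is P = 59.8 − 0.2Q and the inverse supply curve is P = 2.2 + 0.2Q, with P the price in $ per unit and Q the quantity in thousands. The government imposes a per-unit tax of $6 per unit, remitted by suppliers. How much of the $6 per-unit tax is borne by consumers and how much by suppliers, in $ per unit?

Consumers bear $3 per unit; suppliers bear $3 per unit.

Inverting to Q(P) form: Qd = 299 − 5P; Qs = 5P − 11.
Before the tax: set 299 − 5P = 5P − 11 → P* = $31, Q* = 144.
With the tax collected from suppliers, supply shifts: Qs = 5(P − 6) − 11.
New equilibrium: consumers pay $34, suppliers receive $28, Q = 129. (Wedge: Pb − Ps = 6.)
Burden on consumers: $3; on suppliers: $3. (They sum to $6.)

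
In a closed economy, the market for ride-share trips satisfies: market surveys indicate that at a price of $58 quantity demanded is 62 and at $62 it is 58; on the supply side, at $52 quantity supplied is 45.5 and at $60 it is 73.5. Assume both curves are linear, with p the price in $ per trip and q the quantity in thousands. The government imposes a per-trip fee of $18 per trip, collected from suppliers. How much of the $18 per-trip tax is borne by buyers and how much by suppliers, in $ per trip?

Buyers bear $14 per trip; suppliers bear $4 per trip.

Demand slope: (58 − 62)/(62 − 58) = -1, so qd = 120 − p.
Supply slope: (73.5 − 45.5)/(60 − 52) = 3.5, so qs = 3.5p − 136.5.
Before the tax: set 120 − p = 3.5p − 136.5 → p* = $57, q* = 63.
With the tax collected from suppliers, supply shifts: qs = 3.5(p − 18) − 136.5.
Solving gives q = 49 with buyers paying $71 and suppliers receiving $53 (the $18 wedge).
Burden on buyers: $14; on suppliers: $4. (They sum to $18.)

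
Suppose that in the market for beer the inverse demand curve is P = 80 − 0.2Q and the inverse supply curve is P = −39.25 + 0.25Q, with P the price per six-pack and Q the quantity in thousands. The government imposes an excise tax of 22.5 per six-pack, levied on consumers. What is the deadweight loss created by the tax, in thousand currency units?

Inverting to Q(P) form: Qd = 400 − 5P; Qs = 4P + 157.
Without the tax, 400 − 5P = 4P + 157 gives 9P = 243, so P* = 27 and Q* = 265.
With the tax collected from consumers, demand (in seller-price terms) shifts: Qd = 400 − 5(P + 22.5).
Solving gives Q = 215 with consumers paying 37 and suppliers receiving 14.5 (the 22.5 wedge).
Quantity falls by |ΔQ| = |265 − 215| = 50.
DWL = ½ · t · |ΔQ| = ½ · 22.5 · 50 = 562.5.

Deadweight loss = 562.5 thousand.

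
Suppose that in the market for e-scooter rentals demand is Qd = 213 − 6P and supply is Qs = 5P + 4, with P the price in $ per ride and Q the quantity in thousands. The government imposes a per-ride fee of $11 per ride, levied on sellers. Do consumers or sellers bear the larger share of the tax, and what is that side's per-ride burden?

Without the tax, 213 − 6P = 5P + 4 gives 11P = 209, so P* = $19 and Q* = 99.
With the tax collected from sellers, supply shifts: Qs = 5(P − 11) + 4.
Solving gives Q = 69 with consumers paying $24 and sellers receiving $13 (the $11 wedge).
Per-ride burden: consumers $5, sellers $6.
Sellers take the larger share because supply is less price-elastic here (demand slope 6 vs supply slope 5).

Sellers bear the larger share: $6 per ride.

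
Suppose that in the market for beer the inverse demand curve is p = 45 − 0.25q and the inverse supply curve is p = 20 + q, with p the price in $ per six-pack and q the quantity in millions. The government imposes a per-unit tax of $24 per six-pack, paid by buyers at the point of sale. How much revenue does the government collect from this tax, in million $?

Rewrite in direct form: qd = 180 − 4p and qs = p − 20.
Before the tax: set 180 − 4p = p − 20 → p* = $40, q* = 20.
With the tax collected from buyers, demand (in seller-price terms) shifts: qd = 180 − 4(p + 24).
Solving gives q = 0.8 with buyers paying $44.8 and suppliers receiving $20.8 (the $24 wedge).
Revenue = t · Q = 24 · 0.8 = $19.2.

Tax revenue = $19.2 million.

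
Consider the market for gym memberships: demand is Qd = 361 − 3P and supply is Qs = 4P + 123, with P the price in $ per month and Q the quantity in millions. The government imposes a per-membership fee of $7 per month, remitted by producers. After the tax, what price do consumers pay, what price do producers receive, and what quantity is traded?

Without the tax, 361 − 3P = 4P + 123 gives 7P = 238, so P* = $34 and Q* = 259.
With the tax collected from producers, supply shifts: Qs = 4(P − 7) + 123.
New equilibrium: consumers pay $38, producers receive $31, Q = 247. (Wedge: Pb − Ps = 7.)

Consumers pay $38; producers receive $31; quantity = 247.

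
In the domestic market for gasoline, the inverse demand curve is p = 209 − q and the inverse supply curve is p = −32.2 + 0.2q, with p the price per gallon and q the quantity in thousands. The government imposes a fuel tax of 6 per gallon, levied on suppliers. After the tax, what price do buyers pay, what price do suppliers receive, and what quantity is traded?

Rewrite in direct form: qd = 209 − p and qs = 5p + 161.
Before the tax: set 209 − p = 5p + 161 → p* = 8, q* = 201.
With the tax collected from suppliers, supply shifts: qs = 5(p − 6) + 161.
New equilibrium: buyers pay 13, suppliers receive 7, q = 196. (Wedge: pb − ps = 6.)

Buyers pay 13; suppliers receive 7; quantity = 196.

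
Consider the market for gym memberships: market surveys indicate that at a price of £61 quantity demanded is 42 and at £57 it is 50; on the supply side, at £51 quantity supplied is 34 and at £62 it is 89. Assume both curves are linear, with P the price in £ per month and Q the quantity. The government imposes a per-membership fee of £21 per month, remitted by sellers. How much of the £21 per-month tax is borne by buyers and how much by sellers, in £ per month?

Buyers bear £15 per month; sellers bear £6 per month.

Demand slope: (50 − 42)/(57 − 61) = -2, so Qd = 164 − 2P.
Supply slope: (89 − 34)/(62 − 51) = 5, so Qs = 5P − 221.
Before the tax: set 164 − 2P = 5P − 221 → P* = £55, Q* = 54.
With the tax collected from sellers, supply shifts: Qs = 5(P − 21) − 221.
Solving gives Q = 24 with buyers paying £70 and sellers receiving £49 (the £21 wedge).
Burden on buyers: £15; on sellers: £6. (They sum to £21.)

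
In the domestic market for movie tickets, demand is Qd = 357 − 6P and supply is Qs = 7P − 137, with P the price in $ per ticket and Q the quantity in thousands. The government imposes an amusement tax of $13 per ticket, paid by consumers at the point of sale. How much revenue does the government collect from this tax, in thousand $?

Without the tax, 357 − 6P = 7P − 137 gives 13P = 494, so P* = $38 and Q* = 129.
With the tax collected from consumers, demand (in seller-price terms) shifts: Qd = 357 − 6(P + 13).
New equilibrium: consumers pay $45, suppliers receive $32, Q = 87. (Wedge: Pb − Ps = 13.)
Revenue = t · Q = 13 · 87 = $1131.

Tax revenue = $1131 thousand.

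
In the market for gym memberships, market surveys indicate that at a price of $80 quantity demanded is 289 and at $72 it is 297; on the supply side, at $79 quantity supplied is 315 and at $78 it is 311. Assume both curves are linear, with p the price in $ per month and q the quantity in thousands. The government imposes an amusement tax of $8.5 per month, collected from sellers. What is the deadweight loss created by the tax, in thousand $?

Deadweight loss = $28.9 thousand.

Demand slope: (297 − 289)/(72 − 80) = -1, so qd = 369 − p.
Supply slope: (311 − 315)/(78 − 79) = 4, so qs = 4p − 1.
Before the tax: set 369 − p = 4p − 1 → p* = $74, q* = 295.
With the tax collected from sellers, supply shifts: qs = 4(p − 8.5) − 1.
Solving gives q = 288.2 with buyers paying $80.8 and sellers receiving $72.3 (the $8.5 wedge).
Quantity falls by |ΔQ| = |295 − 288.2| = 6.8.
DWL = ½ · t · |ΔQ| = ½ · 8.5 · 6.8 = $28.9.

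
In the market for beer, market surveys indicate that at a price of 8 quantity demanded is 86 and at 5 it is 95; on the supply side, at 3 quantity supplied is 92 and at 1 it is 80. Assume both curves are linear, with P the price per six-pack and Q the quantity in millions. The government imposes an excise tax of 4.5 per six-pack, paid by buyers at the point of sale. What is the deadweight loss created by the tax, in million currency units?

Deadweight loss = 20.25 million.

Demand slope: (95 − 86)/(5 − 8) = -3, so Qd = 110 − 3P.
Supply slope: (80 − 92)/(1 − 3) = 6, so Qs = 6P + 74.
Before the tax: set 110 − 3P = 6P + 74 → P* = 4, Q* = 98.
With the tax collected from buyers, demand (in seller-price terms) shifts: Qd = 110 − 3(P + 4.5).
New equilibrium: buyers pay 7, sellers receive 2.5, Q = 89. (Wedge: Pb − Ps = 4.5.)
Quantity falls by |ΔQ| = |98 − 89| = 9.
DWL = ½ · t · |ΔQ| = ½ · 4.5 · 9 = 20.25.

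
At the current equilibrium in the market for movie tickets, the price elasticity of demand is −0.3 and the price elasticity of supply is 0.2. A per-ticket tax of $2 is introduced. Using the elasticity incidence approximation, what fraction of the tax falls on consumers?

Consumers' share ≈ 0.4.

Incidence ratio: consumers' share ≈ εs / (εs + |εd|) = 0.2 / (0.2 + 0.3) = 0.4.
Supply is the less elastic side, so consumers bear the smaller share.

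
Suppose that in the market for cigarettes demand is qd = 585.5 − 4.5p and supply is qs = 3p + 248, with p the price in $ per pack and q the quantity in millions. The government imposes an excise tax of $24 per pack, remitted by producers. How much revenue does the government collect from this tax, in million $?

Tax revenue = $8155.2 million.

Before the tax: set 585.5 − 4.5p = 3p + 248 → p* = $45, q* = 383.
With the tax collected from producers, supply shifts: qs = 3(p − 24) + 248.
New equilibrium: buyers pay $54.6, producers receive $30.6, q = 339.8. (Wedge: pb − ps = 24.)
Revenue = t · Q = 24 · 339.8 = $8155.2.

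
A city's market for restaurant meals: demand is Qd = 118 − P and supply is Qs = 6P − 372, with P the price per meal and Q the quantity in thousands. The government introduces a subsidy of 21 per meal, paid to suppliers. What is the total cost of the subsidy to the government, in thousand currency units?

Before the subsidy: set 118 − P = 6P − 372 → P* = 70, Q* = 48.
With a per-unit subsidy paid to suppliers, each receives P + 21 per unit sold, so supply becomes Qs = 6(P + 21) − 372.
New equilibrium: consumers pay 52, suppliers receive 73, Q = 66. (Wedge: Pb − Ps = −21.)
Outlay = t · Q = 21 · 66 = 1386.

Government outlay = 1386 thousand.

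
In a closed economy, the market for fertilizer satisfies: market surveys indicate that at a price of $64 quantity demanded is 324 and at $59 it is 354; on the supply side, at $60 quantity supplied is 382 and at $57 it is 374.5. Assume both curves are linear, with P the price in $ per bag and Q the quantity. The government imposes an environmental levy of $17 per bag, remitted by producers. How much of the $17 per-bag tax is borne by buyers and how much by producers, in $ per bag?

Demand slope: (354 − 324)/(59 − 64) = -6, so Qd = 708 − 6P.
Supply slope: (374.5 − 382)/(57 − 60) = 2.5, so Qs = 2.5P + 232.
Before the tax: set 708 − 6P = 2.5P + 232 → P* = $56, Q* = 372.
With the tax collected from producers, supply shifts: Qs = 2.5(P − 17) + 232.
New equilibrium: buyers pay $61, producers receive $44, Q = 342. (Wedge: Pb − Ps = 17.)
Burden on buyers: $5; on producers: $12. (They sum to $17.)
The less price-elastic side of the market bears the larger share of a per-unit tax.

Buyers bear $5 per bag; producers bear $12 per bag.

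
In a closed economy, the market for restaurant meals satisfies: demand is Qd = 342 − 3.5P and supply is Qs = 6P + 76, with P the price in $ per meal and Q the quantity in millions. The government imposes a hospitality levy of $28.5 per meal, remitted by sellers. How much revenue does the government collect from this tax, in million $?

Tax revenue = $5158.5 million.

Without the tax, 342 − 3.5P = 6P + 76 gives 9.5P = 266, so P* = $28 and Q* = 244.
With the tax collected from sellers, supply shifts: Qs = 6(P − 28.5) + 76.
Solving gives Q = 181 with buyers paying $46 and sellers receiving $17.5 (the $28.5 wedge).
Revenue = t · Q = 28.5 · 181 = $5158.5.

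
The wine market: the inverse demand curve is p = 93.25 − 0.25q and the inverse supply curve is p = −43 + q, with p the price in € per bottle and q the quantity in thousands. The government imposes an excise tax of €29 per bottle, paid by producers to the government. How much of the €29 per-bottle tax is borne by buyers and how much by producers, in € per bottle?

Buyers bear €5.8 per bottle; producers bear €23.2 per bottle.

Rewrite in direct form: qd = 373 − 4p and qs = p + 43.
Before the tax: set 373 − 4p = p + 43 → p* = €66, q* = 109.
With the tax collected from producers, supply shifts: qs = (p − 29) + 43.
New equilibrium: buyers pay €71.8, producers receive €42.8, q = 85.8. (Wedge: pb − ps = 29.)
Burden on buyers: €5.8; on producers: €23.2. (They sum to €29.)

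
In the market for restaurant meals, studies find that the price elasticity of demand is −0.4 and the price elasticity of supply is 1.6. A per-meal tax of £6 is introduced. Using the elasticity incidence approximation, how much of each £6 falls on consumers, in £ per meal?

Incidence ratio: consumers' share ≈ εs / (εs + |εd|) = 1.6 / (1.6 + 0.4) = 0.8.
So consumers bear ≈ 0.8 × £6 = £4.8; producers bear £1.2.

Consumers bear ≈ £4.8 per meal.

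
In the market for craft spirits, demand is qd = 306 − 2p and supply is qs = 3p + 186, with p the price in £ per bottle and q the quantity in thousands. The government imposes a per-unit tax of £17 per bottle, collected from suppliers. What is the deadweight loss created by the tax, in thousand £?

Deadweight loss = £173.4 thousand.

Before the tax: set 306 − 2p = 3p + 186 → p* = £24, q* = 258.
With the tax collected from suppliers, supply shifts: qs = 3(p − 17) + 186.
New equilibrium: consumers pay £34.2, suppliers receive £17.2, q = 237.6. (Wedge: pb − ps = 17.)
Quantity falls by |ΔQ| = |258 − 237.6| = 20.4.
DWL = ½ · t · |ΔQ| = ½ · 17 · 20.4 = £173.4.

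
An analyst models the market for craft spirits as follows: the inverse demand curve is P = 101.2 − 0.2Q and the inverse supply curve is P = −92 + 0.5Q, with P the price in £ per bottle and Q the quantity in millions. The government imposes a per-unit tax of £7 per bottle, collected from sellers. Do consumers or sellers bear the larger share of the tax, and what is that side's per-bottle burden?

Sellers bear the larger share: £5 per bottle.

Inverting to Q(P) form: Qd = 506 − 5P; Qs = 2P + 184.
Without the tax, 506 − 5P = 2P + 184 gives 7P = 322, so P* = £46 and Q* = 276.
With the tax collected from sellers, supply shifts: Qs = 2(P − 7) + 184.
Solving gives Q = 266 with consumers paying £48 and sellers receiving £41 (the £7 wedge).
Per-bottle burden: consumers £2, sellers £5.
Sellers take the larger share because supply is less price-elastic here (demand slope 5 vs supply slope 2).
The less price-elastic side of the market bears the larger share of a per-unit tax.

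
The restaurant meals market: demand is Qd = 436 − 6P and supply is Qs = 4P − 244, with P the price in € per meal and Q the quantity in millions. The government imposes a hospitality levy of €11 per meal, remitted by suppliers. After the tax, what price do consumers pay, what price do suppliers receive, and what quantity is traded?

Before the tax: set 436 − 6P = 4P − 244 → P* = €68, Q* = 28.
With the tax collected from suppliers, supply shifts: Qs = 4(P − 11) − 244.
Solving gives Q = 1.6 with consumers paying €72.4 and suppliers receiving €61.4 (the €11 wedge).
The less price-elastic side of the market bears the larger share of a per-unit tax.

Consumers pay €72.4; suppliers receive €61.4; quantity = 1.6.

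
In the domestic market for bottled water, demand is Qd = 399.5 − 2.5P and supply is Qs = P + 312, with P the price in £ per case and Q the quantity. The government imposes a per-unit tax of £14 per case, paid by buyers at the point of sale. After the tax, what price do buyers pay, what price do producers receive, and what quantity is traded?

Without the tax, 399.5 − 2.5P = P + 312 gives 3.5P = 87.5, so P* = £25 and Q* = 337.
With the tax collected from buyers, demand (in seller-price terms) shifts: Qd = 399.5 − 2.5(P + 14).
New equilibrium: buyers pay £29, producers receive £15, Q = 327. (Wedge: Pb − Ps = 14.)

Buyers pay £29; producers receive £15; quantity = 327.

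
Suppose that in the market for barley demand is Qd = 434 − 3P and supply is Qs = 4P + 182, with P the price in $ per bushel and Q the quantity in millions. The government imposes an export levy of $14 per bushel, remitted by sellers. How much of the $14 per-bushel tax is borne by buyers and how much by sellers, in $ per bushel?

Buyers bear $8 per bushel; sellers bear $6 per bushel.

Without the tax, 434 − 3P = 4P + 182 gives 7P = 252, so P* = $36 and Q* = 326.
With the tax collected from sellers, supply shifts: Qs = 4(P − 14) + 182.
New equilibrium: buyers pay $44, sellers receive $30, Q = 302. (Wedge: Pb − Ps = 14.)
Burden on buyers: $8; on sellers: $6. (They sum to $14.)
The less price-elastic side of the market bears the larger share of a per-unit tax.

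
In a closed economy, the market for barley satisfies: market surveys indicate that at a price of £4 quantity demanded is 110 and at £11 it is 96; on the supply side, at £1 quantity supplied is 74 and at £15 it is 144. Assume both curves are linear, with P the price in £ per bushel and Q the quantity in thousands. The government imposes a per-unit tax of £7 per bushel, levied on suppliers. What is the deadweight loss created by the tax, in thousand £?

Deadweight loss = £35 thousand.

Demand slope: (96 − 110)/(11 − 4) = -2, so Qd = 118 − 2P.
Supply slope: (144 − 74)/(15 − 1) = 5, so Qs = 5P + 69.
Without the tax, 118 − 2P = 5P + 69 gives 7P = 49, so P* = £7 and Q* = 104.
With the tax collected from suppliers, supply shifts: Qs = 5(P − 7) + 69.
New equilibrium: consumers pay £12, suppliers receive £5, Q = 94. (Wedge: Pb − Ps = 7.)
Quantity falls by |ΔQ| = |104 − 94| = 10.
DWL = ½ · t · |ΔQ| = ½ · 7 · 10 = £35.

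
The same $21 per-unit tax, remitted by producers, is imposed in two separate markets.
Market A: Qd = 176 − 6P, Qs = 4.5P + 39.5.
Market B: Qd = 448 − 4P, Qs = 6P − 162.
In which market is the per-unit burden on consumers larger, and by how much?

Market A: pre-tax P* = $13, Q* = 98; post-tax Q = 44; per-unit burden on consumers = $9.
Market B: pre-tax P* = $61, Q* = 204; post-tax Q = 153.6; per-unit burden on consumers = $12.6.
Difference: $9 vs $12.6 → market B is larger by $3.6.

Market B, by $3.6.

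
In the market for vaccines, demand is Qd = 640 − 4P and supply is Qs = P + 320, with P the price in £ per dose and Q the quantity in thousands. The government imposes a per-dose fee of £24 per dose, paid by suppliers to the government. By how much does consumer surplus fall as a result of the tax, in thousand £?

Consumer surplus falls by £1797.12 thousand.

Before the tax: set 640 − 4P = P + 320 → P* = £64, Q* = 384.
With the tax collected from suppliers, supply shifts: Qs = (P − 24) + 320.
New equilibrium: consumers pay £68.8, suppliers receive £44.8, Q = 364.8. (Wedge: Pb − Ps = 24.)
ΔCS is the trapezoid between Q = 364.8 and Q = 384 of height £4.8: ½ · (384 + 364.8) · 4.8 = £1797.12.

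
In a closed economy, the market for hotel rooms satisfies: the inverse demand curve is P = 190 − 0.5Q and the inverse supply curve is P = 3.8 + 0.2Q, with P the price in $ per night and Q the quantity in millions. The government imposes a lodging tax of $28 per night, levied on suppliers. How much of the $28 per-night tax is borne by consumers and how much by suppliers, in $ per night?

Inverting to Q(P) form: Qd = 380 − 2P; Qs = 5P − 19.
Before the tax: set 380 − 2P = 5P − 19 → P* = $57, Q* = 266.
With the tax collected from suppliers, supply shifts: Qs = 5(P − 28) − 19.
Solving gives Q = 226 with consumers paying $77 and suppliers receiving $49 (the $28 wedge).
Burden on consumers: $20; on suppliers: $8. (They sum to $28.)

Consumers bear $20 per night; suppliers bear $8 per night.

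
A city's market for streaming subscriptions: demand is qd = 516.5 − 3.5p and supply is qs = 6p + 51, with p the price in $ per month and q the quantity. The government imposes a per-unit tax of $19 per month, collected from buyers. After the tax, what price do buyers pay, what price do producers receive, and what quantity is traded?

Buyers pay $61; producers receive $42; quantity = 303.

Without the tax, 516.5 − 3.5p = 6p + 51 gives 9.5p = 465.5, so p* = $49 and q* = 345.
With the tax collected from buyers, demand (in seller-price terms) shifts: qd = 516.5 − 3.5(p + 19).
Solving gives q = 303 with buyers paying $61 and producers receiving $42 (the $19 wedge).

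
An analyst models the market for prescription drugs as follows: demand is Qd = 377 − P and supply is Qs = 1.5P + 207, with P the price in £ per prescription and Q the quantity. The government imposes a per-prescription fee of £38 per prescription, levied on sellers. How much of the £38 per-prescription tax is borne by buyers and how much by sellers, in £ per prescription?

Buyers bear £22.8 per prescription; sellers bear £15.2 per prescription.

Without the tax, 377 − P = 1.5P + 207 gives 2.5P = 170, so P* = £68 and Q* = 309.
With the tax collected from sellers, supply shifts: Qs = 1.5(P − 38) + 207.
Solving gives Q = 286.2 with buyers paying £90.8 and sellers receiving £52.8 (the £38 wedge).
Burden on buyers: £22.8; on sellers: £15.2. (They sum to £38.)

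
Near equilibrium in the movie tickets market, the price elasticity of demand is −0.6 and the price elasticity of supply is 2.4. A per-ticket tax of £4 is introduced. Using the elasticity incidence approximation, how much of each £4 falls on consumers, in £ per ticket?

Consumers bear ≈ £3.2 per ticket.

Incidence ratio: consumers' share ≈ εs / (εs + |εd|) = 2.4 / (2.4 + 0.6) = 0.8.
So consumers bear ≈ 0.8 × £4 = £3.2; sellers bear £0.8.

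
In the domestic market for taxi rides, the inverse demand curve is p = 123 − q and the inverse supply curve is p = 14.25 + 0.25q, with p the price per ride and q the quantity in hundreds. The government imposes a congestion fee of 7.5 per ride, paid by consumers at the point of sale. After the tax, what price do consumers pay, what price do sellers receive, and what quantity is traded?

Consumers pay 42; sellers receive 34.5; quantity = 81.

Inverting to q(p) form: qd = 123 − p; qs = 4p − 57.
Without the tax, 123 − p = 4p − 57 gives 5p = 180, so p* = 36 and q* = 87.
With the tax collected from consumers, demand (in seller-price terms) shifts: qd = 123 − (p + 7.5).
New equilibrium: consumers pay 42, sellers receive 34.5, q = 81. (Wedge: pb − ps = 7.5.)
The less price-elastic side of the market bears the larger share of a per-unit tax.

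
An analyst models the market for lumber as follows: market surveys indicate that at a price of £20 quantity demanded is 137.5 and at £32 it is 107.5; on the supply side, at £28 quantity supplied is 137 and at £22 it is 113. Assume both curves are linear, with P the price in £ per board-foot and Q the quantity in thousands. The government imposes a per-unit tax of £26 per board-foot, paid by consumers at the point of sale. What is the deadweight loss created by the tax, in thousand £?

Demand slope: (107.5 − 137.5)/(32 − 20) = -2.5, so Qd = 187.5 − 2.5P.
Supply slope: (113 − 137)/(22 − 28) = 4, so Qs = 4P + 25.
Before the tax: set 187.5 − 2.5P = 4P + 25 → P* = £25, Q* = 125.
With the tax collected from consumers, demand (in seller-price terms) shifts: Qd = 187.5 − 2.5(P + 26).
New equilibrium: consumers pay £41, sellers receive £15, Q = 85. (Wedge: Pb − Ps = 26.)
Quantity falls by |ΔQ| = |125 − 85| = 40.
DWL = ½ · t · |ΔQ| = ½ · 26 · 40 = £520.

Deadweight loss = £520 thousand.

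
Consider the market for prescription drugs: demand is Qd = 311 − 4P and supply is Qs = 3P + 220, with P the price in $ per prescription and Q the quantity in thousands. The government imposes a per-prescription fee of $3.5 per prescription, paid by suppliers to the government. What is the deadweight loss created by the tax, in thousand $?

Deadweight loss = $10.5 thousand.

Before the tax: set 311 − 4P = 3P + 220 → P* = $13, Q* = 259.
With the tax collected from suppliers, supply shifts: Qs = 3(P − 3.5) + 220.
New equilibrium: consumers pay $14.5, suppliers receive $11, Q = 253. (Wedge: Pb − Ps = 3.5.)
Quantity falls by |ΔQ| = |259 − 253| = 6.
DWL = ½ · t · |ΔQ| = ½ · 3.5 · 6 = $10.5.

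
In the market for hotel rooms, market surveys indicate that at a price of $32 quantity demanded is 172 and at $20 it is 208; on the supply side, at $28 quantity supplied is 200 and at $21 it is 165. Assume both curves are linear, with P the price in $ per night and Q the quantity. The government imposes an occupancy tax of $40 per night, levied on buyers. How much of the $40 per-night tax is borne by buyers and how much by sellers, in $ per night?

Buyers bear $25 per night; sellers bear $15 per night.

Demand slope: (208 − 172)/(20 − 32) = -3, so Qd = 268 − 3P.
Supply slope: (165 − 200)/(21 − 28) = 5, so Qs = 5P + 60.
Without the tax, 268 − 3P = 5P + 60 gives 8P = 208, so P* = $26 and Q* = 190.
With the tax collected from buyers, demand (in seller-price terms) shifts: Qd = 268 − 3(P + 40).
New equilibrium: buyers pay $51, sellers receive $11, Q = 115. (Wedge: Pb − Ps = 40.)
Burden on buyers: $25; on sellers: $15. (They sum to $40.)
The less price-elastic side of the market bears the larger share of a per-unit tax.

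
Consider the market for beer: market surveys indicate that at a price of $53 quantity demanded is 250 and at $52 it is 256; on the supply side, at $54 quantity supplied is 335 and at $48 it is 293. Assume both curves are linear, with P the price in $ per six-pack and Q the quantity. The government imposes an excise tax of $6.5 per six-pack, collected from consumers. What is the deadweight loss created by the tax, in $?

Demand slope: (256 − 250)/(52 − 53) = -6, so Qd = 568 − 6P.
Supply slope: (293 − 335)/(48 − 54) = 7, so Qs = 7P − 43.
Before the tax: set 568 − 6P = 7P − 43 → P* = $47, Q* = 286.
With the tax collected from consumers, demand (in seller-price terms) shifts: Qd = 568 − 6(P + 6.5).
Solving gives Q = 265 with consumers paying $50.5 and suppliers receiving $44 (the $6.5 wedge).
Quantity falls by |ΔQ| = |286 − 265| = 21.
DWL = ½ · t · |ΔQ| = ½ · 6.5 · 21 = $68.25.

Deadweight loss = $68.25.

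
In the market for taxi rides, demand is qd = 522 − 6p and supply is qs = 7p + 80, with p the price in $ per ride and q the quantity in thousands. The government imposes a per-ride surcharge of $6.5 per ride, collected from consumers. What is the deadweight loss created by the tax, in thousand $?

Deadweight loss = $68.25 thousand.

Without the tax, 522 − 6p = 7p + 80 gives 13p = 442, so p* = $34 and q* = 318.
With the tax collected from consumers, demand (in seller-price terms) shifts: qd = 522 − 6(p + 6.5).
Solving gives q = 297 with consumers paying $37.5 and producers receiving $31 (the $6.5 wedge).
Quantity falls by |ΔQ| = |318 − 297| = 21.
DWL = ½ · t · |ΔQ| = ½ · 6.5 · 21 = $68.25.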